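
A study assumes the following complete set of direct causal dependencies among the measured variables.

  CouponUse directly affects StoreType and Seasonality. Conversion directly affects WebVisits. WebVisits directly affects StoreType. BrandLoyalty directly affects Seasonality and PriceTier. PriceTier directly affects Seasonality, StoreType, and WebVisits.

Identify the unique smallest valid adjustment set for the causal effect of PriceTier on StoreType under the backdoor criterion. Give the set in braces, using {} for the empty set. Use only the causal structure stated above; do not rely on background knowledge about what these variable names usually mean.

{}

Variables eligible for adjustment (non-descendants of PriceTier, excluding PriceTier and StoreType): {BrandLoyalty, Conversion, CouponUse}.
Backdoor paths from PriceTier to StoreType:
  P1: PriceTier <- BrandLoyalty -> Seasonality <- CouponUse -> StoreType
Each backdoor path contains an unconditioned collider, so every path is already blocked with the empty conditioning set:
  P1: blocked at collider Seasonality (neither it nor any descendant is in the conditioning set).
The empty set is therefore the unique smallest valid set.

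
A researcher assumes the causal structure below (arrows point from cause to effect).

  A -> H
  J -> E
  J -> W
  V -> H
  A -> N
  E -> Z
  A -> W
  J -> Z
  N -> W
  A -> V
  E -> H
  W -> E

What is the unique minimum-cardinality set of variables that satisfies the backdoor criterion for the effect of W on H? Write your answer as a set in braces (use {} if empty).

{A, J}

Variables eligible for adjustment (non-descendants of W, excluding W and H): {A, J, N, V}.
Backdoor paths from W to H:
  P1: W <- A -> V -> H
  P2: W <- A -> H
  P3: W <- J -> E -> H
  P4: W <- J -> Z <- E -> H
  P5: W <- N <- A -> V -> H
  P6: W <- N <- A -> H
The empty set is not sufficient: P1 (W <- A -> V -> H) has no collider blocking it and no conditioned non-collider, so it is open.
Try {A, J}:
  P1: blocked at fork node A ∈ conditioning set.
  P2: blocked at fork node A ∈ conditioning set.
  P3: blocked at fork node J ∈ conditioning set.
  P4: blocked at fork node J ∈ conditioning set.
  P5: blocked at fork node A ∈ conditioning set.
  P6: blocked at fork node A ∈ conditioning set.
{A, J} contains no descendant of W and blocks every backdoor path.
Every element of {A, J} is needed (dropping A leaves P1 open; dropping J leaves P3 open), so no proper subset is valid.
Among all size-2 subsets of the eligible variables, only {A, J} blocks every backdoor path, so it is the unique smallest valid adjustment set.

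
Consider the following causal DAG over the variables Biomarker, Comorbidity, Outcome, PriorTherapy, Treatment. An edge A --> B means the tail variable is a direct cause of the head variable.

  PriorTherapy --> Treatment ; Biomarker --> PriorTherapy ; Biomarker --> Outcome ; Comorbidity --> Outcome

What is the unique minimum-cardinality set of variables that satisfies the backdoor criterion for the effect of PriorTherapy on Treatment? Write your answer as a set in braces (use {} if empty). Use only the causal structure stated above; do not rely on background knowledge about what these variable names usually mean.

{}

Variables eligible for adjustment (non-descendants of PriorTherapy, excluding PriorTherapy and Treatment): {Biomarker, Comorbidity, Outcome}.
Backdoor paths from PriorTherapy to Treatment:
  (none)
With no backdoor paths the empty set already satisfies the criterion, and it is trivially minimal.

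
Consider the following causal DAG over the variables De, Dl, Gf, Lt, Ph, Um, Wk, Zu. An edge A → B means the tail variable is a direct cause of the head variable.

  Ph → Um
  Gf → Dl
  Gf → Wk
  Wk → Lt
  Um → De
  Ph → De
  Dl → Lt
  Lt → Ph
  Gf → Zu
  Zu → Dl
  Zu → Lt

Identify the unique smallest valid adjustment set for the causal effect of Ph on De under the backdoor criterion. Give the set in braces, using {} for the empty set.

Variables eligible for adjustment (non-descendants of Ph, excluding Ph and De): {Dl, Gf, Lt, Wk, Zu}.
Backdoor paths from Ph to De:
  (none)
With no backdoor paths the empty set already satisfies the criterion, and it is trivially minimal.

{}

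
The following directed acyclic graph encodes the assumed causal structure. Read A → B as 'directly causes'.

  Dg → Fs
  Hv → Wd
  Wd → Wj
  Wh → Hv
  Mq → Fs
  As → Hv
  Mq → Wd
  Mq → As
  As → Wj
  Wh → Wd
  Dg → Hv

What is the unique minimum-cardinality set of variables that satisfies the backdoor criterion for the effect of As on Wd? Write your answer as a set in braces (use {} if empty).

{Mq}

Variables eligible for adjustment (non-descendants of As, excluding As and Wd): {Dg, Fs, Mq, Wh}.
Backdoor paths from As to Wd:
  P1: As <- Mq -> Fs <- Dg -> Hv <- Wh -> Wd
  P2: As <- Mq -> Fs <- Dg -> Hv -> Wd
  P3: As <- Mq -> Wd
The empty set is not sufficient: P3 (As <- Mq -> Wd) has no collider blocking it and no conditioned non-collider, so it is open.
Try {Mq}:
  P1: blocked at fork node Mq ∈ conditioning set.
  P2: blocked at fork node Mq ∈ conditioning set.
  P3: blocked at fork node Mq ∈ conditioning set.
{Mq} contains no descendant of As and blocks every backdoor path.
No other singleton works — e.g. {Dg} leaves P3 open — so {Mq} is the unique smallest valid adjustment set.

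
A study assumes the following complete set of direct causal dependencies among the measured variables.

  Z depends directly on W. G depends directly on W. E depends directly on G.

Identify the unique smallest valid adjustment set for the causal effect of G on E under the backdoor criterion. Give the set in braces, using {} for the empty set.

Variables eligible for adjustment (non-descendants of G, excluding G and E): {W, Z}.
Backdoor paths from G to E:
  (none)
With no backdoor paths the empty set already satisfies the criterion, and it is trivially minimal.

{}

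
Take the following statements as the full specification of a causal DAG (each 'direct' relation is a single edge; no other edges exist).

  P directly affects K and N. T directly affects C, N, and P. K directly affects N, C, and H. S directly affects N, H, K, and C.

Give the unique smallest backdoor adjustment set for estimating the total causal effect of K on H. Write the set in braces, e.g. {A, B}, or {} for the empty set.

Variables eligible for adjustment (non-descendants of K, excluding K and H): {P, S, T}.
Backdoor paths from K to H:
  P1: K <- S -> H
  P2: K <- P <- T -> N <- S -> H
  P3: K <- P <- T -> C <- S -> H
  P4: K <- P -> N <- T -> C <- S -> H
  P5: K <- P -> N <- S -> H
The empty set is not sufficient: P1 (K <- S -> H) has no collider blocking it and no conditioned non-collider, so it is open.
Try {S}:
  P1: blocked at fork node S ∈ conditioning set.
  P2: blocked at collider N (neither it nor any descendant is in the conditioning set).
  P3: blocked at collider C (neither it nor any descendant is in the conditioning set).
  P4: blocked at collider N (neither it nor any descendant is in the conditioning set).
  P5: blocked at collider N (neither it nor any descendant is in the conditioning set).
{S} contains no descendant of K and blocks every backdoor path.
No other singleton works — e.g. {T} leaves P1 open — so {S} is the unique smallest valid adjustment set.

{S}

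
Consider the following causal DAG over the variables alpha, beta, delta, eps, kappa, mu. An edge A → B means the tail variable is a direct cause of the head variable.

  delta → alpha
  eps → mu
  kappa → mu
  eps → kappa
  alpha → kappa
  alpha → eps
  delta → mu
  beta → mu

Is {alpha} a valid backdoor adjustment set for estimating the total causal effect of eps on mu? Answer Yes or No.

Yes

Backdoor paths from eps to mu (paths whose first edge points into eps):
  P1: eps <- alpha <- delta -> mu
  P2: eps <- alpha -> kappa -> mu
Condition 1 (no descendant of eps in the set): holds — descendants of eps are {kappa, mu}; none are in {alpha}.
Condition 2 (every backdoor path blocked by {alpha}):
  P1: blocked at chain node alpha ∈ conditioning set.
  P2: blocked at fork node alpha ∈ conditioning set.
{alpha} satisfies the backdoor criterion.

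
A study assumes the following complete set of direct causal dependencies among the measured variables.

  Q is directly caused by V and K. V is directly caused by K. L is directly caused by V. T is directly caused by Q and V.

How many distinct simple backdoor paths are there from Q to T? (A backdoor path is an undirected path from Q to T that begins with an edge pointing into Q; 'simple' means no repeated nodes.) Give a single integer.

A backdoor path from Q to T is any simple undirected path whose first edge points into Q (i.e. leaves Q via a parent).
Parents of Q: {K, V}.
Enumerating:
  P1: Q <- K -> V -> T
  P2: Q <- V -> T
That exhausts the simple backdoor paths. Count: 2.

2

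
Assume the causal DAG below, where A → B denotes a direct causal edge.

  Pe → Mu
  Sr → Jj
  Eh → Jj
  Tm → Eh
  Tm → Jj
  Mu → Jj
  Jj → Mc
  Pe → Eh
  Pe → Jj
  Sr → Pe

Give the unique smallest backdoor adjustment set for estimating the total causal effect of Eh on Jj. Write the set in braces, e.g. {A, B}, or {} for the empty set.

{Pe, Tm}

Variables eligible for adjustment (non-descendants of Eh, excluding Eh and Jj): {Mu, Pe, Sr, Tm}.
Backdoor paths from Eh to Jj:
  P1: Eh <- Tm -> Jj
  P2: Eh <- Pe <- Sr -> Jj
  P3: Eh <- Pe -> Mu -> Jj
  P4: Eh <- Pe -> Jj
The empty set is not sufficient: P1 (Eh <- Tm -> Jj) has no collider blocking it and no conditioned non-collider, so it is open.
Try {Pe, Tm}:
  P1: blocked at fork node Tm ∈ conditioning set.
  P2: blocked at chain node Pe ∈ conditioning set.
  P3: blocked at fork node Pe ∈ conditioning set.
  P4: blocked at fork node Pe ∈ conditioning set.
{Pe, Tm} contains no descendant of Eh and blocks every backdoor path.
Every element of {Pe, Tm} is needed (dropping Pe leaves P2 open; dropping Tm leaves P1 open), so no proper subset is valid.
Among all size-2 subsets of the eligible variables, only {Pe, Tm} blocks every backdoor path, so it is the unique smallest valid adjustment set.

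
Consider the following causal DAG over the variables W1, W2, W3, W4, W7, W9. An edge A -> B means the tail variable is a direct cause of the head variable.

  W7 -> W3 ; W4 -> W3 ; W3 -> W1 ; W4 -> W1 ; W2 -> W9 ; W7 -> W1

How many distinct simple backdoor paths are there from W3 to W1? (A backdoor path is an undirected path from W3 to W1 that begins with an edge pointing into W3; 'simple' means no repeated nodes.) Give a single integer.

A backdoor path from W3 to W1 is any simple undirected path whose first edge points into W3 (i.e. leaves W3 via a parent).
Parents of W3: {W4, W7}.
Enumerating:
  P1: W3 <- W4 -> W1
  P2: W3 <- W7 -> W1
That exhausts the simple backdoor paths. Count: 2.

2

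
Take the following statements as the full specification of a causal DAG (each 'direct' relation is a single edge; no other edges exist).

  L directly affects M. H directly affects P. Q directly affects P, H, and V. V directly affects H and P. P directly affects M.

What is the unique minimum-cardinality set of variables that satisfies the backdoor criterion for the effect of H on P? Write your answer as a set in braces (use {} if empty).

{Q, V}

Variables eligible for adjustment (non-descendants of H, excluding H and P): {L, Q, V}.
Backdoor paths from H to P:
  P1: H <- Q -> V -> P
  P2: H <- Q -> P
  P3: H <- V <- Q -> P
  P4: H <- V -> P
The empty set is not sufficient: P1 (H <- Q -> V -> P) has no collider blocking it and no conditioned non-collider, so it is open.
Try {Q, V}:
  P1: blocked at fork node Q ∈ conditioning set.
  P2: blocked at fork node Q ∈ conditioning set.
  P3: blocked at chain node V ∈ conditioning set.
  P4: blocked at fork node V ∈ conditioning set.
{Q, V} contains no descendant of H and blocks every backdoor path.
Every element of {Q, V} is needed (dropping Q leaves P2 open; dropping V leaves P4 open), so no proper subset is valid.
Among all size-2 subsets of the eligible variables, only {Q, V} blocks every backdoor path, so it is the unique smallest valid adjustment set.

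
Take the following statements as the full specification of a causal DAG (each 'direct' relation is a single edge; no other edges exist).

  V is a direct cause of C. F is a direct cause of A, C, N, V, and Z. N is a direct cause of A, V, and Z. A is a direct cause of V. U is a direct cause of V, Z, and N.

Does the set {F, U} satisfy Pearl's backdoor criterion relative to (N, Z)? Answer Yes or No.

Backdoor paths from N to Z (paths whose first edge points into N):
  P1: N <- U -> Z
  P2: N <- U -> V <- F -> Z
  P3: N <- U -> V <- A <- F -> Z
  P4: N <- U -> V -> C <- F -> Z
  P5: N <- F -> A -> V <- U -> Z
  P6: N <- F -> Z
  P7: N <- F -> V <- U -> Z
  P8: N <- F -> C <- V <- U -> Z
Condition 1 (no descendant of N in the set): holds — descendants of N are {A, C, V, Z}; none are in {F, U}.
Condition 2 (every backdoor path blocked by {F, U}):
  P1: blocked at fork node U ∈ conditioning set.
  P2: blocked at fork node U ∈ conditioning set.
  P3: blocked at fork node U ∈ conditioning set.
  P4: blocked at fork node U ∈ conditioning set.
  P5: blocked at fork node F ∈ conditioning set.
  P6: blocked at fork node F ∈ conditioning set.
  P7: blocked at fork node F ∈ conditioning set.
  P8: blocked at fork node F ∈ conditioning set.
{F, U} satisfies the backdoor criterion.

Yes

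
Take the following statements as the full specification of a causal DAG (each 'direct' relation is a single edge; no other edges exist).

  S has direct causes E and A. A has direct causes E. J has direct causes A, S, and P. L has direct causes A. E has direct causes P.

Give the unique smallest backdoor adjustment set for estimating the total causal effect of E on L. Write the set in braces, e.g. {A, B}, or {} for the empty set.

Variables eligible for adjustment (non-descendants of E, excluding E and L): {P}.
Backdoor paths from E to L:
  P1: E <- P -> J <- A -> L
  P2: E <- P -> J <- S <- A -> L
Each backdoor path contains an unconditioned collider, so every path is already blocked with the empty conditioning set:
  P1: blocked at collider J (neither it nor any descendant is in the conditioning set).
  P2: blocked at collider J (neither it nor any descendant is in the conditioning set).
The empty set is therefore the unique smallest valid set.

{}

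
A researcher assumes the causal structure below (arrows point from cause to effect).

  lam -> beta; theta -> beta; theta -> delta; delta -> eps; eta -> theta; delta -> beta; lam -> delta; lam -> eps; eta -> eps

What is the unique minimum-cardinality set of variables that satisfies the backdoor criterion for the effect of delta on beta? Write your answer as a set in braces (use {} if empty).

Variables eligible for adjustment (non-descendants of delta, excluding delta and beta): {eta, lam, theta}.
Backdoor paths from delta to beta:
  P1: delta <- lam -> beta
  P2: delta <- lam -> eps <- eta -> theta -> beta
  P3: delta <- theta <- eta -> eps <- lam -> beta
  P4: delta <- theta -> beta
The empty set is not sufficient: P1 (delta <- lam -> beta) has no collider blocking it and no conditioned non-collider, so it is open.
Try {lam, theta}:
  P1: blocked at fork node lam ∈ conditioning set.
  P2: blocked at fork node lam ∈ conditioning set.
  P3: blocked at chain node theta ∈ conditioning set.
  P4: blocked at fork node theta ∈ conditioning set.
{lam, theta} contains no descendant of delta and blocks every backdoor path.
Every element of {lam, theta} is needed (dropping lam leaves P1 open; dropping theta leaves P4 open), so no proper subset is valid.
Among all size-2 subsets of the eligible variables, only {lam, theta} blocks every backdoor path, so it is the unique smallest valid adjustment set.

{lam, theta}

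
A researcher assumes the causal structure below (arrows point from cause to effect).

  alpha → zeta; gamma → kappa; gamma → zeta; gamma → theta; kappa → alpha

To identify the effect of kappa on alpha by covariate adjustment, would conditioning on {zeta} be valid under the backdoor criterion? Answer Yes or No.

No

Backdoor paths from kappa to alpha (paths whose first edge points into kappa):
  P1: kappa <- gamma -> zeta <- alpha
Condition 1 (no descendant of kappa in the set): FAILS — zeta is a descendant of kappa.
Condition 2 (every backdoor path blocked by {zeta}):
  P1: open — collider(s) zeta are conditioned on (or have a conditioned descendant) and no non-collider on the path is in the set.
{zeta} does not satisfy the backdoor criterion.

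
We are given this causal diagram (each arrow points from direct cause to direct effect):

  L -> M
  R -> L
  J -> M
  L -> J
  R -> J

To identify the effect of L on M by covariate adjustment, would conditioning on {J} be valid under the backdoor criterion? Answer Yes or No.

Backdoor paths from L to M (paths whose first edge points into L):
  P1: L <- R -> J -> M
Condition 1 (no descendant of L in the set): FAILS — J is a descendant of L.
Condition 2 (every backdoor path blocked by {J}):
  P1: blocked at chain node J ∈ conditioning set.
{J} does not satisfy the backdoor criterion.

No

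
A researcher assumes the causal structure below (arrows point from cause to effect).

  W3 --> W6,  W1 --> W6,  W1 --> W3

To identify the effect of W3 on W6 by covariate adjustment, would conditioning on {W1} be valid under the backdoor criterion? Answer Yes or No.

Yes

Backdoor paths from W3 to W6 (paths whose first edge points into W3):
  P1: W3 <- W1 -> W6
Condition 1 (no descendant of W3 in the set): holds — descendants of W3 are {W6}; none are in {W1}.
Condition 2 (every backdoor path blocked by {W1}):
  P1: blocked at fork node W1 ∈ conditioning set.
{W1} satisfies the backdoor criterion.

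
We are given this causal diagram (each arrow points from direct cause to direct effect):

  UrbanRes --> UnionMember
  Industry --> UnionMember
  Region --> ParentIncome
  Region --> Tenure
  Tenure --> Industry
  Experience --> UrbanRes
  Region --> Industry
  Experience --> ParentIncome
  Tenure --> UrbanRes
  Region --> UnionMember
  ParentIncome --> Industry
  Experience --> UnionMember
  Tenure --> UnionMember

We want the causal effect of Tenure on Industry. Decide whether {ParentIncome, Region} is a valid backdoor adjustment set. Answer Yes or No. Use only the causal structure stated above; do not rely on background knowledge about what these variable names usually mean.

Yes

Backdoor paths from Tenure to Industry (paths whose first edge points into Tenure):
  P1: Tenure <- Region -> ParentIncome <- Experience -> UrbanRes -> UnionMember <- Industry
  P2: Tenure <- Region -> ParentIncome <- Experience -> UnionMember <- Industry
  P3: Tenure <- Region -> ParentIncome -> Industry
  P4: Tenure <- Region -> Industry
  P5: Tenure <- Region -> UnionMember <- Experience -> ParentIncome -> Industry
  P6: Tenure <- Region -> UnionMember <- UrbanRes <- Experience -> ParentIncome -> Industry
  P7: Tenure <- Region -> UnionMember <- Industry
Condition 1 (no descendant of Tenure in the set): holds — descendants of Tenure are {Industry, UnionMember, UrbanRes}; none are in {ParentIncome, Region}.
Condition 2 (every backdoor path blocked by {ParentIncome, Region}):
  P1: blocked at fork node Region ∈ conditioning set.
  P2: blocked at fork node Region ∈ conditioning set.
  P3: blocked at fork node Region ∈ conditioning set.
  P4: blocked at fork node Region ∈ conditioning set.
  P5: blocked at fork node Region ∈ conditioning set.
  P6: blocked at fork node Region ∈ conditioning set.
  P7: blocked at fork node Region ∈ conditioning set.
{ParentIncome, Region} satisfies the backdoor criterion.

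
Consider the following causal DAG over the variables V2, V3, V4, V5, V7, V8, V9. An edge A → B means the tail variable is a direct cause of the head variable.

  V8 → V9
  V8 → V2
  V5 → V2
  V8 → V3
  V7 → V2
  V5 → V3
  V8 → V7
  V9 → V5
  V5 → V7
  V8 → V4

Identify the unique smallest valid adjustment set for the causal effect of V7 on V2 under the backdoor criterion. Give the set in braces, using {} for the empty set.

Variables eligible for adjustment (non-descendants of V7, excluding V7 and V2): {V3, V4, V5, V8, V9}.
Backdoor paths from V7 to V2:
  P1: V7 <- V8 -> V9 -> V5 -> V2
  P2: V7 <- V8 -> V3 <- V5 -> V2
  P3: V7 <- V8 -> V2
  P4: V7 <- V5 <- V9 <- V8 -> V2
  P5: V7 <- V5 -> V3 <- V8 -> V2
  P6: V7 <- V5 -> V2
The empty set is not sufficient: P1 (V7 <- V8 -> V9 -> V5 -> V2) has no collider blocking it and no conditioned non-collider, so it is open.
Try {V5, V8}:
  P1: blocked at fork node V8 ∈ conditioning set.
  P2: blocked at fork node V8 ∈ conditioning set.
  P3: blocked at fork node V8 ∈ conditioning set.
  P4: blocked at chain node V5 ∈ conditioning set.
  P5: blocked at fork node V5 ∈ conditioning set.
  P6: blocked at fork node V5 ∈ conditioning set.
{V5, V8} contains no descendant of V7 and blocks every backdoor path.
Every element of {V5, V8} is needed (dropping V5 leaves P6 open; dropping V8 leaves P3 open), so no proper subset is valid.
Among all size-2 subsets of the eligible variables, only {V5, V8} blocks every backdoor path, so it is the unique smallest valid adjustment set.

{V5, V8}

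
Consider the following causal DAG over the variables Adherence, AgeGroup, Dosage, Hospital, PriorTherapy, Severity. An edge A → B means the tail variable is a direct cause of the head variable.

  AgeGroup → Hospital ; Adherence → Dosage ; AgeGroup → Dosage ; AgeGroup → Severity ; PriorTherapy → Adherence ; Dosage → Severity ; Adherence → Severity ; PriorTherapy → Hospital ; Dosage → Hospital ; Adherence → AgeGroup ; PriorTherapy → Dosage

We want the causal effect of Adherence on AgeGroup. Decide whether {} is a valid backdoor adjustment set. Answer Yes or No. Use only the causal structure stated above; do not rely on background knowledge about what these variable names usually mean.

Backdoor paths from Adherence to AgeGroup (paths whose first edge points into Adherence):
  P1: Adherence <- PriorTherapy -> Dosage <- AgeGroup
  P2: Adherence <- PriorTherapy -> Dosage -> Severity <- AgeGroup
  P3: Adherence <- PriorTherapy -> Dosage -> Hospital <- AgeGroup
  P4: Adherence <- PriorTherapy -> Hospital <- AgeGroup
  P5: Adherence <- PriorTherapy -> Hospital <- Dosage <- AgeGroup
  P6: Adherence <- PriorTherapy -> Hospital <- Dosage -> Severity <- AgeGroup
Condition 1 (no descendant of Adherence in the set): holds — descendants of Adherence are {AgeGroup, Dosage, Hospital, Severity}; none are in {}.
Condition 2 (every backdoor path blocked by {}):
  P1: blocked at collider Dosage (neither it nor any descendant is in the conditioning set).
  P2: blocked at collider Severity (neither it nor any descendant is in the conditioning set).
  P3: blocked at collider Hospital (neither it nor any descendant is in the conditioning set).
  P4: blocked at collider Hospital (neither it nor any descendant is in the conditioning set).
  P5: blocked at collider Hospital (neither it nor any descendant is in the conditioning set).
  P6: blocked at collider Hospital (neither it nor any descendant is in the conditioning set).
{} satisfies the backdoor criterion.

Yes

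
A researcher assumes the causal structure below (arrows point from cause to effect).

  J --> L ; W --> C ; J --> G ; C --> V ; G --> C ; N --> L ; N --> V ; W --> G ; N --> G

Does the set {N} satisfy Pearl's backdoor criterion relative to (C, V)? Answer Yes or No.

Backdoor paths from C to V (paths whose first edge points into C):
  P1: C <- W -> G <- J -> L <- N -> V
  P2: C <- W -> G <- N -> V
  P3: C <- G <- J -> L <- N -> V
  P4: C <- G <- N -> V
Condition 1 (no descendant of C in the set): holds — descendants of C are {V}; none are in {N}.
Condition 2 (every backdoor path blocked by {N}):
  P1: blocked at collider G (neither it nor any descendant is in the conditioning set).
  P2: blocked at collider G (neither it nor any descendant is in the conditioning set).
  P3: blocked at collider L (neither it nor any descendant is in the conditioning set).
  P4: blocked at fork node N ∈ conditioning set.
{N} satisfies the backdoor criterion.

Yes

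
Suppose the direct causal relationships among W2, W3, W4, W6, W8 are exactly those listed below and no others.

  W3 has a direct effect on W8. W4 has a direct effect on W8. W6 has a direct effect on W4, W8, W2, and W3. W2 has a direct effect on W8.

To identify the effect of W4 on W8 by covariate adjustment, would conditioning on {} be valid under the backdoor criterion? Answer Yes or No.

No

Backdoor paths from W4 to W8 (paths whose first edge points into W4):
  P1: W4 <- W6 -> W3 -> W8
  P2: W4 <- W6 -> W2 -> W8
  P3: W4 <- W6 -> W8
Condition 1 (no descendant of W4 in the set): holds — descendants of W4 are {W8}; none are in {}.
Condition 2 (every backdoor path blocked by {}):
  P1: open — no interior node is in the conditioning set.
  P2: open — no interior node is in the conditioning set.
  P3: open — no interior node is in the conditioning set.
{} does not satisfy the backdoor criterion.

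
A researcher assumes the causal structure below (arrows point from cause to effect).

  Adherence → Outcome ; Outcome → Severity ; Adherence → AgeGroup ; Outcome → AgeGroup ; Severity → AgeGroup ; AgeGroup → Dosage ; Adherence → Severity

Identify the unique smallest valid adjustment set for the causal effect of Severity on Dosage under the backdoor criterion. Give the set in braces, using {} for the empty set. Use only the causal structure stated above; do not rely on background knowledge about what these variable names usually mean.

Variables eligible for adjustment (non-descendants of Severity, excluding Severity and Dosage): {Adherence, Outcome}.
Backdoor paths from Severity to Dosage:
  P1: Severity <- Adherence -> Outcome -> AgeGroup -> Dosage
  P2: Severity <- Adherence -> AgeGroup -> Dosage
  P3: Severity <- Outcome <- Adherence -> AgeGroup -> Dosage
  P4: Severity <- Outcome -> AgeGroup -> Dosage
The empty set is not sufficient: P1 (Severity <- Adherence -> Outcome -> AgeGroup -> Dosage) has no collider blocking it and no conditioned non-collider, so it is open.
Try {Adherence, Outcome}:
  P1: blocked at fork node Adherence ∈ conditioning set.
  P2: blocked at fork node Adherence ∈ conditioning set.
  P3: blocked at chain node Outcome ∈ conditioning set.
  P4: blocked at fork node Outcome ∈ conditioning set.
{Adherence, Outcome} contains no descendant of Severity and blocks every backdoor path.
Every element of {Adherence, Outcome} is needed (dropping Adherence leaves P2 open; dropping Outcome leaves P4 open), so no proper subset is valid.
Among all size-2 subsets of the eligible variables, only {Adherence, Outcome} blocks every backdoor path, so it is the unique smallest valid adjustment set.

{Adherence, Outcome}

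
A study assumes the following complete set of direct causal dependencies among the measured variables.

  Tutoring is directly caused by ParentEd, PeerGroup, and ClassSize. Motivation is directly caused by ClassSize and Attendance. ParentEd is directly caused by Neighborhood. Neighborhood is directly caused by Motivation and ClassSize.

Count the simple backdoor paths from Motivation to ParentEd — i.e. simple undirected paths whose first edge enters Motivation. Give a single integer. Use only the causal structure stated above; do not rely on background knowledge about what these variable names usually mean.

A backdoor path from Motivation to ParentEd is any simple undirected path whose first edge points into Motivation (i.e. leaves Motivation via a parent).
Parents of Motivation: {Attendance, ClassSize}.
Enumerating:
  P1: Motivation <- ClassSize -> Neighborhood -> ParentEd
  P2: Motivation <- ClassSize -> Tutoring <- ParentEd
That exhausts the simple backdoor paths. Count: 2.

2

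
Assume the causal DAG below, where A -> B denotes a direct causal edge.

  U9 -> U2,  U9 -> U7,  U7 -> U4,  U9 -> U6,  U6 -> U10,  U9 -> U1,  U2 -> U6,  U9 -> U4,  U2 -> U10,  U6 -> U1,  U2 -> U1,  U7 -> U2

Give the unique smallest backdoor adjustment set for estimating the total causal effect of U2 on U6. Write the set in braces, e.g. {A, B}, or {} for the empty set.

{U9}

Variables eligible for adjustment (non-descendants of U2, excluding U2 and U6): {U4, U7, U9}.
Backdoor paths from U2 to U6:
  P1: U2 <- U9 -> U6
  P2: U2 <- U9 -> U1 <- U6
  P3: U2 <- U7 <- U9 -> U6
  P4: U2 <- U7 <- U9 -> U1 <- U6
  P5: U2 <- U7 -> U4 <- U9 -> U6
  P6: U2 <- U7 -> U4 <- U9 -> U1 <- U6
The empty set is not sufficient: P1 (U2 <- U9 -> U6) has no collider blocking it and no conditioned non-collider, so it is open.
Try {U9}:
  P1: blocked at fork node U9 ∈ conditioning set.
  P2: blocked at fork node U9 ∈ conditioning set.
  P3: blocked at fork node U9 ∈ conditioning set.
  P4: blocked at fork node U9 ∈ conditioning set.
  P5: blocked at collider U4 (neither it nor any descendant is in the conditioning set).
  P6: blocked at collider U4 (neither it nor any descendant is in the conditioning set).
{U9} contains no descendant of U2 and blocks every backdoor path.
No other singleton works — e.g. {U7} leaves P1 open — so {U9} is the unique smallest valid adjustment set.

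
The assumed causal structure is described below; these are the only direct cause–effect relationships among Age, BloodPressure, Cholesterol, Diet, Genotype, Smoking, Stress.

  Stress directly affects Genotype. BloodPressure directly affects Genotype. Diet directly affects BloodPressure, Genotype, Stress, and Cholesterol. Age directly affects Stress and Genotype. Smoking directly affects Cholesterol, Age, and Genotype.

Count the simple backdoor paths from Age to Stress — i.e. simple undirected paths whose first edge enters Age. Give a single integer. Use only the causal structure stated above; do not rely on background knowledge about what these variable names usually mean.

6

A backdoor path from Age to Stress is any simple undirected path whose first edge points into Age (i.e. leaves Age via a parent).
Parents of Age: {Smoking}.
Enumerating:
  P1: Age <- Smoking -> Cholesterol <- Diet -> BloodPressure -> Genotype <- Stress
  P2: Age <- Smoking -> Cholesterol <- Diet -> Stress
  P3: Age <- Smoking -> Cholesterol <- Diet -> Genotype <- Stress
  P4: Age <- Smoking -> Genotype <- Diet -> Stress
  P5: Age <- Smoking -> Genotype <- BloodPressure <- Diet -> Stress
  P6: Age <- Smoking -> Genotype <- Stress
That exhausts the simple backdoor paths. Count: 6.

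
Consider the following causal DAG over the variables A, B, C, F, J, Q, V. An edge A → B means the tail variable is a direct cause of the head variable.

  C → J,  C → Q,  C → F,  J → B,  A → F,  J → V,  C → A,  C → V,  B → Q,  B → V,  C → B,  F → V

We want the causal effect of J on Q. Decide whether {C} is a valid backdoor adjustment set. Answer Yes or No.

Backdoor paths from J to Q (paths whose first edge points into J):
  P1: J <- C -> B -> Q
  P2: J <- C -> Q
  P3: J <- C -> A -> F -> V <- B -> Q
  P4: J <- C -> F -> V <- B -> Q
  P5: J <- C -> V <- B -> Q
Condition 1 (no descendant of J in the set): holds — descendants of J are {B, Q, V}; none are in {C}.
Condition 2 (every backdoor path blocked by {C}):
  P1: blocked at fork node C ∈ conditioning set.
  P2: blocked at fork node C ∈ conditioning set.
  P3: blocked at fork node C ∈ conditioning set.
  P4: blocked at fork node C ∈ conditioning set.
  P5: blocked at fork node C ∈ conditioning set.
{C} satisfies the backdoor criterion.

Yes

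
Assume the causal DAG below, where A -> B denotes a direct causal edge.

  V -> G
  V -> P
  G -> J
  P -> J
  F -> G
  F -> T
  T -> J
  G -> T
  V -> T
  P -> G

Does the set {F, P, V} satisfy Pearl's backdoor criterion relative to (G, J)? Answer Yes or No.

Backdoor paths from G to J (paths whose first edge points into G):
  P1: G <- V -> P -> J
  P2: G <- V -> T -> J
  P3: G <- P <- V -> T -> J
  P4: G <- P -> J
  P5: G <- F -> T <- V -> P -> J
  P6: G <- F -> T -> J
Condition 1 (no descendant of G in the set): holds — descendants of G are {J, T}; none are in {F, P, V}.
Condition 2 (every backdoor path blocked by {F, P, V}):
  P1: blocked at fork node V ∈ conditioning set.
  P2: blocked at fork node V ∈ conditioning set.
  P3: blocked at chain node P ∈ conditioning set.
  P4: blocked at fork node P ∈ conditioning set.
  P5: blocked at fork node F ∈ conditioning set.
  P6: blocked at fork node F ∈ conditioning set.
{F, P, V} satisfies the backdoor criterion.

Yes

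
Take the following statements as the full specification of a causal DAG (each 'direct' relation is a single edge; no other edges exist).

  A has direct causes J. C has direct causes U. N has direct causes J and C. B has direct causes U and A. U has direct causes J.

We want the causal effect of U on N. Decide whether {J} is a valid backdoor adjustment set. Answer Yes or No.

Backdoor paths from U to N (paths whose first edge points into U):
  P1: U <- J -> N
Condition 1 (no descendant of U in the set): holds — descendants of U are {B, C, N}; none are in {J}.
Condition 2 (every backdoor path blocked by {J}):
  P1: blocked at fork node J ∈ conditioning set.
{J} satisfies the backdoor criterion.

Yes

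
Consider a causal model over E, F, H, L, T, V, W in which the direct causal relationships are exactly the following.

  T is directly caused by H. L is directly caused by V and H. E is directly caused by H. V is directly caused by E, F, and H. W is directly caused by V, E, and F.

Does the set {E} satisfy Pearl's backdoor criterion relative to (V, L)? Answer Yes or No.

No

Backdoor paths from V to L (paths whose first edge points into V):
  P1: V <- F -> W <- E <- H -> L
  P2: V <- H -> L
  P3: V <- E <- H -> L
Condition 1 (no descendant of V in the set): holds — descendants of V are {L, W}; none are in {E}.
Condition 2 (every backdoor path blocked by {E}):
  P1: blocked at collider W (neither it nor any descendant is in the conditioning set).
  P2: open — no interior node is in the conditioning set.
  P3: blocked at chain node E ∈ conditioning set.
{E} does not satisfy the backdoor criterion.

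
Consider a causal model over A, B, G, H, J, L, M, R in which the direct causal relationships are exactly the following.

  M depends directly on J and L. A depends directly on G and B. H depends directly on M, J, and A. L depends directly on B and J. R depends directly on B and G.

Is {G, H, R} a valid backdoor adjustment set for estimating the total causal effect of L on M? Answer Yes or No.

Backdoor paths from L to M (paths whose first edge points into L):
  P1: L <- B -> A -> H <- J -> M
  P2: L <- B -> A -> H <- M
  P3: L <- B -> R <- G -> A -> H <- J -> M
  P4: L <- B -> R <- G -> A -> H <- M
  P5: L <- J -> M
  P6: L <- J -> H <- M
Condition 1 (no descendant of L in the set): FAILS — H is a descendant of L.
Condition 2 (every backdoor path blocked by {G, H, R}):
  P1: open — collider(s) H are conditioned on (or have a conditioned descendant) and no non-collider on the path is in the set.
  P2: open — collider(s) H are conditioned on (or have a conditioned descendant) and no non-collider on the path is in the set.
  P3: blocked at fork node G ∈ conditioning set.
  P4: blocked at fork node G ∈ conditioning set.
  P5: open — no interior node is in the conditioning set.
  P6: open — collider(s) H are conditioned on (or have a conditioned descendant) and no non-collider on the path is in the set.
{G, H, R} does not satisfy the backdoor criterion.

No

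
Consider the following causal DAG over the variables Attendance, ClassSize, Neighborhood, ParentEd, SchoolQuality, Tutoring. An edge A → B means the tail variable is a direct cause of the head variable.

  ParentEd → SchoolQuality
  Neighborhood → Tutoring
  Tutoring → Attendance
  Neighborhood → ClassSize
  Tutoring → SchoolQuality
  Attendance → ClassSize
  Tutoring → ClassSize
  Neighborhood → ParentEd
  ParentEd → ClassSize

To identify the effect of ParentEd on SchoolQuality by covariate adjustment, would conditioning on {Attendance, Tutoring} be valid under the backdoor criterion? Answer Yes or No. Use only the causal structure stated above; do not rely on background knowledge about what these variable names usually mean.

Backdoor paths from ParentEd to SchoolQuality (paths whose first edge points into ParentEd):
  P1: ParentEd <- Neighborhood -> Tutoring -> SchoolQuality
  P2: ParentEd <- Neighborhood -> ClassSize <- Tutoring -> SchoolQuality
  P3: ParentEd <- Neighborhood -> ClassSize <- Attendance <- Tutoring -> SchoolQuality
Condition 1 (no descendant of ParentEd in the set): holds — descendants of ParentEd are {ClassSize, SchoolQuality}; none are in {Attendance, Tutoring}.
Condition 2 (every backdoor path blocked by {Attendance, Tutoring}):
  P1: blocked at chain node Tutoring ∈ conditioning set.
  P2: blocked at collider ClassSize (neither it nor any descendant is in the conditioning set).
  P3: blocked at collider ClassSize (neither it nor any descendant is in the conditioning set).
{Attendance, Tutoring} satisfies the backdoor criterion.

Yes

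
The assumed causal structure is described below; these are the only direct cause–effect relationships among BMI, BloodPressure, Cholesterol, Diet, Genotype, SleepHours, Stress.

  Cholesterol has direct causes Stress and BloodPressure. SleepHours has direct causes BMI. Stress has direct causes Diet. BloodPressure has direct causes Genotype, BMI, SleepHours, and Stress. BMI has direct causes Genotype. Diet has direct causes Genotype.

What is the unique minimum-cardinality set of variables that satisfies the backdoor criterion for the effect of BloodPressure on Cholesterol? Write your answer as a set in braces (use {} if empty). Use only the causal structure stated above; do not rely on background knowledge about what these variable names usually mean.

Variables eligible for adjustment (non-descendants of BloodPressure, excluding BloodPressure and Cholesterol): {BMI, Diet, Genotype, SleepHours, Stress}.
Backdoor paths from BloodPressure to Cholesterol:
  P1: BloodPressure <- Genotype -> Diet -> Stress -> Cholesterol
  P2: BloodPressure <- BMI <- Genotype -> Diet -> Stress -> Cholesterol
  P3: BloodPressure <- Stress -> Cholesterol
  P4: BloodPressure <- SleepHours <- BMI <- Genotype -> Diet -> Stress -> Cholesterol
The empty set is not sufficient: P1 (BloodPressure <- Genotype -> Diet -> Stress -> Cholesterol) has no collider blocking it and no conditioned non-collider, so it is open.
Try {Stress}:
  P1: blocked at chain node Stress ∈ conditioning set.
  P2: blocked at chain node Stress ∈ conditioning set.
  P3: blocked at fork node Stress ∈ conditioning set.
  P4: blocked at chain node Stress ∈ conditioning set.
{Stress} contains no descendant of BloodPressure and blocks every backdoor path.
No other singleton works — e.g. {Genotype} leaves P3 open — so {Stress} is the unique smallest valid adjustment set.

{Stress}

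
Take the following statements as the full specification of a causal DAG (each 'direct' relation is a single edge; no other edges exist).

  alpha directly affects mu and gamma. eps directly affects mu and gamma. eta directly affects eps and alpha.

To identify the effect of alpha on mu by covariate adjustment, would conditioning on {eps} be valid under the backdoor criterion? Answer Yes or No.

Yes

Backdoor paths from alpha to mu (paths whose first edge points into alpha):
  P1: alpha <- eta -> eps -> mu
Condition 1 (no descendant of alpha in the set): holds — descendants of alpha are {gamma, mu}; none are in {eps}.
Condition 2 (every backdoor path blocked by {eps}):
  P1: blocked at chain node eps ∈ conditioning set.
{eps} satisfies the backdoor criterion.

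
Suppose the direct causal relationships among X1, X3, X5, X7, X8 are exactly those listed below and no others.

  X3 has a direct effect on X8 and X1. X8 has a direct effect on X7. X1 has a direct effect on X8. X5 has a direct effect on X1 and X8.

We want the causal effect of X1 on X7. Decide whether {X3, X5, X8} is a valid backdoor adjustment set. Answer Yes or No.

Backdoor paths from X1 to X7 (paths whose first edge points into X1):
  P1: X1 <- X5 -> X8 -> X7
  P2: X1 <- X3 -> X8 -> X7
Condition 1 (no descendant of X1 in the set): FAILS — X8 is a descendant of X1.
Condition 2 (every backdoor path blocked by {X3, X5, X8}):
  P1: blocked at fork node X5 ∈ conditioning set.
  P2: blocked at fork node X3 ∈ conditioning set.
{X3, X5, X8} does not satisfy the backdoor criterion.

No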